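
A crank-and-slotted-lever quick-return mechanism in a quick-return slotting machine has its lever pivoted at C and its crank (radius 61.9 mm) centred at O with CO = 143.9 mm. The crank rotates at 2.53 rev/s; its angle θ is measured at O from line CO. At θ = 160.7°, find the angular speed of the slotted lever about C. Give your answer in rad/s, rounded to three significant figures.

ω = 15.9 rad/s (from 2.53 rev/s).
Crank pin A relative to C: A = (d + r cosθ, r sinθ); lever angle φ = atan2(r sinθ, d + r cosθ).
Differentiating tanφ: φ̇ = rω(d cosθ + r)/(d² + r² + 2dr cosθ).
d² + r² + 2dr cosθ = |CA|² = 0.00772518 m²;  d cosθ + r = -0.073913 m.
|ω_lever| = |0.0619·15.9·-0.073913| / 0.00772518 = 9.4146 rad/s.

9.41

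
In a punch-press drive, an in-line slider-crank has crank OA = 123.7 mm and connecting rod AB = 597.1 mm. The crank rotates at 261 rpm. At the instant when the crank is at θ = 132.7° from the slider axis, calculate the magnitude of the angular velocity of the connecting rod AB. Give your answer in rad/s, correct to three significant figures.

3.89

ω = 27.33 rad/s (converted from 261 rpm).
The rod makes angle φ with the slider axis where L sinφ = r sinθ; differentiating, L cosφ·φ̇ = r ω cosθ.
L cosφ = √(L² − r² sin²θ) = 0.59014 m.
|ω_rod| = r ω |cosθ| / √(L² − r² sin²θ) = 0.1237·27.33·0.67816/0.59014 = 3.8852 rad/s.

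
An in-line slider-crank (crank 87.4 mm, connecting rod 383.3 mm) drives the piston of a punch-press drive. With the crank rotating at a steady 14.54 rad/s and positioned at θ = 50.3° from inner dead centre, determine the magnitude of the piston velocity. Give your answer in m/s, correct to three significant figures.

1.12

ω = 14.54 rad/s
For an in-line slider-crank, x = r cosθ + √(L² − r² sin²θ), so v = −rω sinθ·[1 + r cosθ/√(L² − r² sin²θ)].
With r = 0.0874 m, L = 0.3833 m, θ = 50.3°: √(L² − r² sin²θ) = 0.37736 m.
v = −0.0874·14.54·0.76940·[1 + 0.0874·0.63877/0.37736] = -1.1224 m/s.
|v| = 1.1224 m/s.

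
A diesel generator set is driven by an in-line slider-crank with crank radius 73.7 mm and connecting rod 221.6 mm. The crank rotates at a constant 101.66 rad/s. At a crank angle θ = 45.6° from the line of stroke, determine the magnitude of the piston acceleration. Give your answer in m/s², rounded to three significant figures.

535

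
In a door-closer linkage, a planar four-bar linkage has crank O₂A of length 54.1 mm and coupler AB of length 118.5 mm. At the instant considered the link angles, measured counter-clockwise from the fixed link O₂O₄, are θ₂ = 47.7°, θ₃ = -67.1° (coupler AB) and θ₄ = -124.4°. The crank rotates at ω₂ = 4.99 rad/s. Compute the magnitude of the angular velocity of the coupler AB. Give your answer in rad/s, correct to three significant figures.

0.372

ω₂ = 4.99 rad/s
Differentiating the loop-closure r₂e^{iθ₂}+r₃e^{iθ₃}=r₁+r₄e^{iθ₄} gives r₂ω₂e^{iθ₂}+r₃ω₃e^{iθ₃}=r₄ω₄e^{iθ₄}.
Eliminating the other unknown: ω₃ = r₂ω₂ sin(θ₄−θ₂) / [r₃ sin(θ₃−θ₄)].
Numerator sine = -0.13744; denominator sine = +0.84151.
Result = 0.0541·4.99·(-0.13744) / (0.1185·(+0.84151)) = -0.37209 rad/s; magnitude 0.37209 rad/s.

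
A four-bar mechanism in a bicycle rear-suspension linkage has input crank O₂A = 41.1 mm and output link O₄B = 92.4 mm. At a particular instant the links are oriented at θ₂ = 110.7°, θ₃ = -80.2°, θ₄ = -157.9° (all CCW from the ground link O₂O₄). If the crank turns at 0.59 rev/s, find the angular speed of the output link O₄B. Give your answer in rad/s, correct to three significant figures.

0.319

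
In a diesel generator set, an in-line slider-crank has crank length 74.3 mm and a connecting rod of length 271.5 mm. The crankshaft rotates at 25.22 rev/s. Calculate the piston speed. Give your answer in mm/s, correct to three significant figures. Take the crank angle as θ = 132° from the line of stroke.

ω = 2π·25.2 = 158.5 rad/s
For an in-line slider-crank, x = r cosθ + √(L² − r² sin²θ), so v = −rω sinθ·[1 + r cosθ/√(L² − r² sin²θ)].
With r = 0.0743 m, L = 0.2715 m, θ = 132°: √(L² − r² sin²θ) = 0.26583 m.
v = −0.0743·158.5·0.74314·[1 + 0.0743·-0.66913/0.26583] = -7.1132 m/s.
|v| = 7.1132 m/s = 7113.2 mm/s.

7110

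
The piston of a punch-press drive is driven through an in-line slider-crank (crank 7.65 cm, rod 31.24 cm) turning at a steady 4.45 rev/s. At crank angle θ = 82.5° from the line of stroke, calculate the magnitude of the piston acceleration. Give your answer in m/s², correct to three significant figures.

6.76

ω = 2π·4.45 = 27.96 rad/s
x(θ) = r cosθ + √(L² − r² sin²θ); with ω constant, a = ω²·d²x/dθ².
d²x/dθ² = −r cosθ − r²(cos2θ)/√u − r⁴ sin²2θ/(4u^{3/2}),  u = L² − r² sin²θ = 0.0918412 m².
Substituting r = 0.0765 m, L = 0.3124 m, θ = 82.5°: d²x/dθ² = +0.0086471 m.
a = ω²·d²x/dθ² = (27.96)²·(+0.0086471) = +6.7601 m/s²;  |a| = 6.7601 m/s².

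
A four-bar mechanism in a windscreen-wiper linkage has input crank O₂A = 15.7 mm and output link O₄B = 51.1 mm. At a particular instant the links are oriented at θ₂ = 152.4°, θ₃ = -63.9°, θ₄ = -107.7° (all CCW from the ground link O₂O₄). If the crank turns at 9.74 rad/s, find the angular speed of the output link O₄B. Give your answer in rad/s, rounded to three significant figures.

2.56

ω₂ = 9.74 rad/s
Differentiating the loop-closure r₂e^{iθ₂}+r₃e^{iθ₃}=r₁+r₄e^{iθ₄} gives r₂ω₂e^{iθ₂}+r₃ω₃e^{iθ₃}=r₄ω₄e^{iθ₄}.
Eliminating the other unknown: ω₄ = r₂ω₂ sin(θ₂−θ₃) / [r₄ sin(θ₄−θ₃)].
Numerator sine = -0.59201; denominator sine = -0.69214.
Result = 0.0157·9.74·(-0.59201) / (0.0511·(-0.69214)) = +2.5596 rad/s; magnitude 2.5596 rad/s.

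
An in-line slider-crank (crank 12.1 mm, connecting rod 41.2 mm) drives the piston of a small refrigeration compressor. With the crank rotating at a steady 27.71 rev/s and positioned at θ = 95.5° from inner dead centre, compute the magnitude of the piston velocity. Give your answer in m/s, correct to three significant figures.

ω = 2π·27.7 = 174.1 rad/s
For an in-line slider-crank, x = r cosθ + √(L² − r² sin²θ), so v = −rω sinθ·[1 + r cosθ/√(L² − r² sin²θ)].
With r = 0.0121 m, L = 0.0412 m, θ = 95.5°: √(L² − r² sin²θ) = 0.0394 m.
v = −0.0121·174.1·0.99540·[1 + 0.0121·-0.09585/0.0394] = -2.0353 m/s.
|v| = 2.0353 m/s.

2.04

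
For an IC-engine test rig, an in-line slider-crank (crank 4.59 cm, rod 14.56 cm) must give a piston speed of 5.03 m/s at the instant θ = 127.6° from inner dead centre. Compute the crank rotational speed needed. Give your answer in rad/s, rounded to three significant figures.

For an in-line slider-crank, |v_piston| = rω|sinθ|·[1 + r cosθ/√(L² − r² sin²θ)].
With r = 0.0459 m, L = 0.1456 m, θ = 127.6°: the bracketed kinematic factor |dx/dθ| = 0.029142 m.
ω = v/|dx/dθ| = 5.03/0.029142 = 172.6 rad/s.

173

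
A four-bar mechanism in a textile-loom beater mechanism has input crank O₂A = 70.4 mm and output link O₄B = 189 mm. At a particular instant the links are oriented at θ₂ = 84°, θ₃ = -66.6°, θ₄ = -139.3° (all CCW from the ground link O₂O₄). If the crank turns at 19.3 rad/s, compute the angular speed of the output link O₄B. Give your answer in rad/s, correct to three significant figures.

3.70

ω₂ = 19.3 rad/s
Differentiating the loop-closure r₂e^{iθ₂}+r₃e^{iθ₃}=r₁+r₄e^{iθ₄} gives r₂ω₂e^{iθ₂}+r₃ω₃e^{iθ₃}=r₄ω₄e^{iθ₄}.
Eliminating the other unknown: ω₄ = r₂ω₂ sin(θ₂−θ₃) / [r₄ sin(θ₄−θ₃)].
Numerator sine = +0.49090; denominator sine = -0.95476.
Result = 0.0704·19.3·(+0.49090) / (0.189·(-0.95476)) = -3.6963 rad/s; magnitude 3.6963 rad/s.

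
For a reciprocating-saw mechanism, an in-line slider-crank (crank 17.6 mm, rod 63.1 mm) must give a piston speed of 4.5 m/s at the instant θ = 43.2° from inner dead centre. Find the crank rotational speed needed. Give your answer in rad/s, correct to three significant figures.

309

For an in-line slider-crank, |v_piston| = rω|sinθ|·[1 + r cosθ/√(L² − r² sin²θ)].
With r = 0.0176 m, L = 0.0631 m, θ = 43.2°: the bracketed kinematic factor |dx/dθ| = 0.014544 m.
ω = v/|dx/dθ| = 4.5/0.014544 = 309.41 rad/s.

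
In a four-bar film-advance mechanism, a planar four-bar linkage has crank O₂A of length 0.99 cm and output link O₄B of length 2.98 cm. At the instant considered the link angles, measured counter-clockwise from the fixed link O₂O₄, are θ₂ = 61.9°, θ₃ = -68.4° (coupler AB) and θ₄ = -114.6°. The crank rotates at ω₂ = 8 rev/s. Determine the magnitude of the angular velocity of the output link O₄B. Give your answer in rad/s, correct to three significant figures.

17.6

ω₂ = 50.27 rad/s (from 8 rev/s).
Differentiating the loop-closure r₂e^{iθ₂}+r₃e^{iθ₃}=r₁+r₄e^{iθ₄} gives r₂ω₂e^{iθ₂}+r₃ω₃e^{iθ₃}=r₄ω₄e^{iθ₄}.
Eliminating the other unknown: ω₄ = r₂ω₂ sin(θ₂−θ₃) / [r₄ sin(θ₄−θ₃)].
Numerator sine = +0.76267; denominator sine = -0.72176.
Result = 0.0099·50.27·(+0.76267) / (0.0298·(-0.72176)) = -17.645 rad/s; magnitude 17.645 rad/s.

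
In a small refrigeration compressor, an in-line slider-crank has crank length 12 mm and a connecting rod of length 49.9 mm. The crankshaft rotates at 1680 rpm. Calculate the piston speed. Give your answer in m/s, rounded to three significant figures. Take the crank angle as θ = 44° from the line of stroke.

1.72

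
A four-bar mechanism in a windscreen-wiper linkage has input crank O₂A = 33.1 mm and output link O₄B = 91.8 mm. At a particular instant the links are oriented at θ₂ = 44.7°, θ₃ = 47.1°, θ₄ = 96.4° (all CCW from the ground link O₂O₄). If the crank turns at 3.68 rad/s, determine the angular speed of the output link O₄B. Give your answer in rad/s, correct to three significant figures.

ω₂ = 3.68 rad/s
Differentiating the loop-closure r₂e^{iθ₂}+r₃e^{iθ₃}=r₁+r₄e^{iθ₄} gives r₂ω₂e^{iθ₂}+r₃ω₃e^{iθ₃}=r₄ω₄e^{iθ₄}.
Eliminating the other unknown: ω₄ = r₂ω₂ sin(θ₂−θ₃) / [r₄ sin(θ₄−θ₃)].
Numerator sine = -0.04188; denominator sine = +0.75813.
Result = 0.0331·3.68·(-0.04188) / (0.0918·(+0.75813)) = -0.073291 rad/s; magnitude 0.073291 rad/s.

0.0733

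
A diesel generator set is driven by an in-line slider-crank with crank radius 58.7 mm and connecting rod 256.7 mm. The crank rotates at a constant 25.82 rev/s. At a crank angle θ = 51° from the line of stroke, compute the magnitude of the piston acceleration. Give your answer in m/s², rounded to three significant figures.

902

ω = 2π·25.8 = 162.2 rad/s
x(θ) = r cosθ + √(L² − r² sin²θ); with ω constant, a = ω²·d²x/dθ².
d²x/dθ² = −r cosθ − r²(cos2θ)/√u − r⁴ sin²2θ/(4u^{3/2}),  u = L² − r² sin²θ = 0.0638138 m².
Substituting r = 0.0587 m, L = 0.2567 m, θ = 51°: d²x/dθ² = -0.034281 m.
a = ω²·d²x/dθ² = (162.2)²·(-0.034281) = -902.26 m/s²;  |a| = 902.26 m/s².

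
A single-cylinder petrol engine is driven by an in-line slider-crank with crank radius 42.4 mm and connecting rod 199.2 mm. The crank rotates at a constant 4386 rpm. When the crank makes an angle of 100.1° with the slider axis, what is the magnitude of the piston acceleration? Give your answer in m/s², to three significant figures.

3390

ω = 2π·4386/60 = 459.3 rad/s
x(θ) = r cosθ + √(L² − r² sin²θ); with ω constant, a = ω²·d²x/dθ².
d²x/dθ² = −r cosθ − r²(cos2θ)/√u − r⁴ sin²2θ/(4u^{3/2}),  u = L² − r² sin²θ = 0.0379382 m².
Substituting r = 0.0424 m, L = 0.1992 m, θ = 100.1°: d²x/dθ² = +0.016085 m.
a = ω²·d²x/dθ² = (459.3)²·(+0.016085) = +3393.2 m/s²;  |a| = 3393.2 m/s².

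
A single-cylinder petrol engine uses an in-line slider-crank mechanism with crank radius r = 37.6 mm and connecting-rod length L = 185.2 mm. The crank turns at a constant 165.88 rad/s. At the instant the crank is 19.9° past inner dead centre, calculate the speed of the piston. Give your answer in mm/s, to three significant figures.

ω = 165.9 rad/s
For an in-line slider-crank, x = r cosθ + √(L² − r² sin²θ), so v = −rω sinθ·[1 + r cosθ/√(L² − r² sin²θ)].
With r = 0.0376 m, L = 0.1852 m, θ = 19.9°: √(L² − r² sin²θ) = 0.18476 m.
v = −0.0376·165.9·0.34038·[1 + 0.0376·0.94029/0.18476] = -2.5292 m/s.
|v| = 2.5292 m/s = 2529.2 mm/s.

2530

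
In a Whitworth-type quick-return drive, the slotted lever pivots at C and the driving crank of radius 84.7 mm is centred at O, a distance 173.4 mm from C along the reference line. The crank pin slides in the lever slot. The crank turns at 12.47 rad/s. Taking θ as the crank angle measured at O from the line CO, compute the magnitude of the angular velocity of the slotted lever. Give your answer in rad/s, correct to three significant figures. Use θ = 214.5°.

ω = 12.47 rad/s
Crank pin A relative to C: A = (d + r cosθ, r sinθ); lever angle φ = atan2(r sinθ, d + r cosθ).
Differentiating tanφ: φ̇ = rω(d cosθ + r)/(d² + r² + 2dr cosθ).
d² + r² + 2dr cosθ = |CA|² = 0.0130338 m²;  d cosθ + r = -0.058203 m.
|ω_lever| = |0.0847·12.47·-0.058203| / 0.0130338 = 4.7166 rad/s.

4.72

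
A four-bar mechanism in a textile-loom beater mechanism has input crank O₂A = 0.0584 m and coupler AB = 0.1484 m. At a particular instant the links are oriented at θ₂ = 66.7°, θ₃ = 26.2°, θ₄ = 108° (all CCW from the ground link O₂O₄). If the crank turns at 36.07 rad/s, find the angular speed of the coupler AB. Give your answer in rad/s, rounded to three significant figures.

ω₂ = 36.07 rad/s
Differentiating the loop-closure r₂e^{iθ₂}+r₃e^{iθ₃}=r₁+r₄e^{iθ₄} gives r₂ω₂e^{iθ₂}+r₃ω₃e^{iθ₃}=r₄ω₄e^{iθ₄}.
Eliminating the other unknown: ω₃ = r₂ω₂ sin(θ₄−θ₂) / [r₃ sin(θ₃−θ₄)].
Numerator sine = +0.66000; denominator sine = -0.98978.
Result = 0.0584·36.07·(+0.66000) / (0.1484·(-0.98978)) = -9.4653 rad/s; magnitude 9.4653 rad/s.

9.47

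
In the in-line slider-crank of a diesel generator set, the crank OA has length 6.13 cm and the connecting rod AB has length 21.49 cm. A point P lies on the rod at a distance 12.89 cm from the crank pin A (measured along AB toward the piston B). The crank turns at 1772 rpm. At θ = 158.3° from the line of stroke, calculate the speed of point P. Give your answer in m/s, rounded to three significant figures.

5.51

ω = 185.6 rad/s.  Crank-pin speed |V_A| = rω = 11.375 m/s, perpendicular to OA.
Rod angle: sinφ = −(r/L) sinθ ⇒ φ = -6.054°; ω_rod = −rω cosθ/√(L²−r²sin²θ) = +49.456 rad/s.
V_P = V_A + ω_rod × AP, with AP = 0.1289 m along the rod.
Components: V_Px = −rω sinθ − a·ω_rod·sinφ = -3.5335 m/s;  V_Py = rω cosθ + a·ω_rod·cosφ = -4.2295 m/s.
|V_P| = √(V_Px² + V_Py²) = 5.5113 m/s.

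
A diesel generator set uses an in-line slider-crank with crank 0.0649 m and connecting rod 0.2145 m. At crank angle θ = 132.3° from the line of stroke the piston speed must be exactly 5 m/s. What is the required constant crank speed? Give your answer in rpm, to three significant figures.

For an in-line slider-crank, |v_piston| = rω|sinθ|·[1 + r cosθ/√(L² − r² sin²θ)].
With r = 0.0649 m, L = 0.2145 m, θ = 132.3°: the bracketed kinematic factor |dx/dθ| = 0.037973 m.
ω = v/|dx/dθ| = 5/0.037973 = 131.67 rad/s.
N = 60ω/(2π) = 1257.4 rpm.

1260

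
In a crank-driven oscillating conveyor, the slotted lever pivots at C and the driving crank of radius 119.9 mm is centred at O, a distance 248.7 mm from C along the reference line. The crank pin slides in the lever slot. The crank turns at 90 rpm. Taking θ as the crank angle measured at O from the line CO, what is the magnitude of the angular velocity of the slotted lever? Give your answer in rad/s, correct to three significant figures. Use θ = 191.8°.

ω = 9.425 rad/s (from 90 rpm).
Crank pin A relative to C: A = (d + r cosθ, r sinθ); lever angle φ = atan2(r sinθ, d + r cosθ).
Differentiating tanφ: φ̇ = rω(d cosθ + r)/(d² + r² + 2dr cosθ).
d² + r² + 2dr cosθ = |CA|² = 0.0178498 m²;  d cosθ + r = -0.12354 m.
|ω_lever| = |0.1199·9.425·-0.12354| / 0.0178498 = 7.8213 rad/s.

7.82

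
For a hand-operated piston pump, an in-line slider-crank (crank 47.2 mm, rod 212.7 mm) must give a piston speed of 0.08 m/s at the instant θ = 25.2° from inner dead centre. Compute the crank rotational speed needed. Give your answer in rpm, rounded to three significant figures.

31.6

For an in-line slider-crank, |v_piston| = rω|sinθ|·[1 + r cosθ/√(L² − r² sin²θ)].
With r = 0.0472 m, L = 0.2127 m, θ = 25.2°: the bracketed kinematic factor |dx/dθ| = 0.02415 m.
ω = v/|dx/dθ| = 0.08/0.02415 = 3.3126 rad/s.
N = 60ω/(2π) = 31.633 rpm.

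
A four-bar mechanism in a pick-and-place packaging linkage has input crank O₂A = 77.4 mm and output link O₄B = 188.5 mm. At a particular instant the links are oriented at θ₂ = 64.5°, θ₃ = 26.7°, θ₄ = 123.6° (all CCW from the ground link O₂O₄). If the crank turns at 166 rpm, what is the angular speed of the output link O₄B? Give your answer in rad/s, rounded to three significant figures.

4.41

ω₂ = 17.38 rad/s (from 166 rpm).
Differentiating the loop-closure r₂e^{iθ₂}+r₃e^{iθ₃}=r₁+r₄e^{iθ₄} gives r₂ω₂e^{iθ₂}+r₃ω₃e^{iθ₃}=r₄ω₄e^{iθ₄}.
Eliminating the other unknown: ω₄ = r₂ω₂ sin(θ₂−θ₃) / [r₄ sin(θ₄−θ₃)].
Numerator sine = +0.61291; denominator sine = +0.99276.
Result = 0.0774·17.38·(+0.61291) / (0.1885·(+0.99276)) = +4.4067 rad/s; magnitude 4.4067 rad/s.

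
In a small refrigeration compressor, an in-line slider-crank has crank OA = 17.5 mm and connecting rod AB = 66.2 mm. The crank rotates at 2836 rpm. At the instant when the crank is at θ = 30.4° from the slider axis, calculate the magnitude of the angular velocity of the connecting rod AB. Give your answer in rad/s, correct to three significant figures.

ω = 297 rad/s (converted from 2836 rpm).
The rod makes angle φ with the slider axis where L sinφ = r sinθ; differentiating, L cosφ·φ̇ = r ω cosθ.
L cosφ = √(L² − r² sin²θ) = 0.065605 m.
|ω_rod| = r ω |cosθ| / √(L² − r² sin²θ) = 0.0175·297·0.86251/0.065605 = 68.328 rad/s.

68.3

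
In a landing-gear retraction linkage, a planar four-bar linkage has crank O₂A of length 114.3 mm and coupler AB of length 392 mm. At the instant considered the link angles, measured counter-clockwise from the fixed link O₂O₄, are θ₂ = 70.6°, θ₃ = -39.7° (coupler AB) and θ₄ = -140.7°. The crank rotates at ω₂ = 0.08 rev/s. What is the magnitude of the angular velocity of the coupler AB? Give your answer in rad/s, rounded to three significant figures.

ω₂ = 0.5027 rad/s (from 0.08 rev/s).
Differentiating the loop-closure r₂e^{iθ₂}+r₃e^{iθ₃}=r₁+r₄e^{iθ₄} gives r₂ω₂e^{iθ₂}+r₃ω₃e^{iθ₃}=r₄ω₄e^{iθ₄}.
Eliminating the other unknown: ω₃ = r₂ω₂ sin(θ₄−θ₂) / [r₃ sin(θ₃−θ₄)].
Numerator sine = +0.51952; denominator sine = +0.98163.
Result = 0.1143·0.5027·(+0.51952) / (0.392·(+0.98163)) = +0.077568 rad/s; magnitude 0.077568 rad/s.

0.0776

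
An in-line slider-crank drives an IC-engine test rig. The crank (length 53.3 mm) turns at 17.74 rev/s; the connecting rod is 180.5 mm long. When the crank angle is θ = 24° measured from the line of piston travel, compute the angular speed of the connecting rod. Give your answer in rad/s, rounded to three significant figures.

30.3

ω = 111.5 rad/s (converted from 17.74 rev/s).
The rod makes angle φ with the slider axis where L sinφ = r sinθ; differentiating, L cosφ·φ̇ = r ω cosθ.
L cosφ = √(L² − r² sin²θ) = 0.17919 m.
|ω_rod| = r ω |cosθ| / √(L² − r² sin²θ) = 0.0533·111.5·0.91355/0.17919 = 30.288 rad/s.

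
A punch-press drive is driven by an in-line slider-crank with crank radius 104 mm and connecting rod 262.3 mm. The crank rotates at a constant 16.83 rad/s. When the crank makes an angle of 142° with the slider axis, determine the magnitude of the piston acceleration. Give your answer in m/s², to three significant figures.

ω = 16.83 rad/s
x(θ) = r cosθ + √(L² − r² sin²θ); with ω constant, a = ω²·d²x/dθ².
d²x/dθ² = −r cosθ − r²(cos2θ)/√u − r⁴ sin²2θ/(4u^{3/2}),  u = L² − r² sin²θ = 0.0647016 m².
Substituting r = 0.104 m, L = 0.2623 m, θ = 142°: d²x/dθ² = +0.069993 m.
a = ω²·d²x/dθ² = (16.83)²·(+0.069993) = +19.825 m/s²;  |a| = 19.825 m/s².

19.8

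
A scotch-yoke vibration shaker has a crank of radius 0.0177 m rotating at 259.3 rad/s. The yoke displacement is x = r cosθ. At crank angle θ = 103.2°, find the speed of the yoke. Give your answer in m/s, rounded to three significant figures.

4.47

ω = 259.3 rad/s
x = r cosθ ⇒ ẋ = −rω sinθ.
|v| = rω|sinθ| = 0.0177·259.3·|sin 103.2°| = 4.4683 m/s.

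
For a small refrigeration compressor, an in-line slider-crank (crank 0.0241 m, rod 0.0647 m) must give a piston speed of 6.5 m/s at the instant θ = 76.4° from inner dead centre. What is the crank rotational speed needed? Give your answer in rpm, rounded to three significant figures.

For an in-line slider-crank, |v_piston| = rω|sinθ|·[1 + r cosθ/√(L² − r² sin²θ)].
With r = 0.0241 m, L = 0.0647 m, θ = 76.4°: the bracketed kinematic factor |dx/dθ| = 0.025625 m.
ω = v/|dx/dθ| = 6.5/0.025625 = 253.66 rad/s.
N = 60ω/(2π) = 2422.2 rpm.

2420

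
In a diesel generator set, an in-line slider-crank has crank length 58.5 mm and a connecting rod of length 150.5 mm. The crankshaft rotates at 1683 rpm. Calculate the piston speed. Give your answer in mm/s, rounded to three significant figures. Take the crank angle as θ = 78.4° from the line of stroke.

ω = 2π·1683/60 = 176.2 rad/s
For an in-line slider-crank, x = r cosθ + √(L² − r² sin²θ), so v = −rω sinθ·[1 + r cosθ/√(L² − r² sin²θ)].
With r = 0.0585 m, L = 0.1505 m, θ = 78.4°: √(L² − r² sin²θ) = 0.13916 m.
v = −0.0585·176.2·0.97958·[1 + 0.0585·0.20108/0.13916] = -10.953 m/s.
|v| = 10.953 m/s = 10953 mm/s.

11000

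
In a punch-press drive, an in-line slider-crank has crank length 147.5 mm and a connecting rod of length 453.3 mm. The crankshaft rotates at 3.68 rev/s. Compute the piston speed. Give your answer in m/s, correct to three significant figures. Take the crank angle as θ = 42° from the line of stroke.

ω = 2π·3.68 = 23.12 rad/s
For an in-line slider-crank, x = r cosθ + √(L² − r² sin²θ), so v = −rω sinθ·[1 + r cosθ/√(L² − r² sin²θ)].
With r = 0.1475 m, L = 0.4533 m, θ = 42°: √(L² − r² sin²θ) = 0.44242 m.
v = −0.1475·23.12·0.66913·[1 + 0.1475·0.74314/0.44242] = -2.8475 m/s.
|v| = 2.8475 m/s.

2.85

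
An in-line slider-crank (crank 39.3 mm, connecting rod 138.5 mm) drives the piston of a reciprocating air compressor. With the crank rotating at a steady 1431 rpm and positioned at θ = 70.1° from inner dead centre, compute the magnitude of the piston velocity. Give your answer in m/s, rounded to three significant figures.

ω = 2π·1431/60 = 149.9 rad/s
For an in-line slider-crank, x = r cosθ + √(L² − r² sin²θ), so v = −rω sinθ·[1 + r cosθ/√(L² − r² sin²θ)].
With r = 0.0393 m, L = 0.1385 m, θ = 70.1°: √(L² − r² sin²θ) = 0.13348 m.
v = −0.0393·149.9·0.94029·[1 + 0.0393·0.34038/0.13348] = -6.0926 m/s.
|v| = 6.0926 m/s.

6.09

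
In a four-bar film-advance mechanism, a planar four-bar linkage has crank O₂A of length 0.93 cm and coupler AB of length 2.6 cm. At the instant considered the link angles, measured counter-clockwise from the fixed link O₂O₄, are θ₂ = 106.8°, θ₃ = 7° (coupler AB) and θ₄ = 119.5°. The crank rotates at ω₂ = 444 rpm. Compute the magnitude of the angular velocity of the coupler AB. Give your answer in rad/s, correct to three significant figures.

ω₂ = 46.5 rad/s (from 444 rpm).
Differentiating the loop-closure r₂e^{iθ₂}+r₃e^{iθ₃}=r₁+r₄e^{iθ₄} gives r₂ω₂e^{iθ₂}+r₃ω₃e^{iθ₃}=r₄ω₄e^{iθ₄}.
Eliminating the other unknown: ω₃ = r₂ω₂ sin(θ₄−θ₂) / [r₃ sin(θ₃−θ₄)].
Numerator sine = +0.21985; denominator sine = -0.92388.
Result = 0.0093·46.5·(+0.21985) / (0.026·(-0.92388)) = -3.9575 rad/s; magnitude 3.9575 rad/s.

3.96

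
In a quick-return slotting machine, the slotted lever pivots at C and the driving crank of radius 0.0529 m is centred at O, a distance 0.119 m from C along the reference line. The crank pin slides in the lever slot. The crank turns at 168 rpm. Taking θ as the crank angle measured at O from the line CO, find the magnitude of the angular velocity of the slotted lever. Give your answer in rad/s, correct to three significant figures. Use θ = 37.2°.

5.09

ω = 17.59 rad/s (from 168 rpm).
Crank pin A relative to C: A = (d + r cosθ, r sinθ); lever angle φ = atan2(r sinθ, d + r cosθ).
Differentiating tanφ: φ̇ = rω(d cosθ + r)/(d² + r² + 2dr cosθ).
d² + r² + 2dr cosθ = |CA|² = 0.0269879 m²;  d cosθ + r = +0.14769 m.
|ω_lever| = |0.0529·17.59·+0.14769| / 0.0269879 = 5.0929 rad/s.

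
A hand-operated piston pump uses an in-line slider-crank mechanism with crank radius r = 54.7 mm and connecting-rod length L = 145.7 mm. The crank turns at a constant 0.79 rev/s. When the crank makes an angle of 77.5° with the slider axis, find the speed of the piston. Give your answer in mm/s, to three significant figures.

ω = 2π·0.79 = 4.964 rad/s
For an in-line slider-crank, x = r cosθ + √(L² − r² sin²θ), so v = −rω sinθ·[1 + r cosθ/√(L² − r² sin²θ)].
With r = 0.0547 m, L = 0.1457 m, θ = 77.5°: √(L² − r² sin²θ) = 0.13556 m.
v = −0.0547·4.964·0.97630·[1 + 0.0547·0.21644/0.13556] = -0.28823 m/s.
|v| = 0.28823 m/s = 288.23 mm/s.

288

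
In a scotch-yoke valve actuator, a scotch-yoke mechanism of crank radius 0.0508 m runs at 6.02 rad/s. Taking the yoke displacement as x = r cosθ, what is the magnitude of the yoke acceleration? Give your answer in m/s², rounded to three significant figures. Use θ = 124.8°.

ω = 6.02 rad/s
x = r cosθ ⇒ ẍ = −rω² cosθ (ω constant).
|a| = rω²|cosθ| = 0.0508·(6.02)²·|cos 124.8°| = 1.0507 m/s².

1.05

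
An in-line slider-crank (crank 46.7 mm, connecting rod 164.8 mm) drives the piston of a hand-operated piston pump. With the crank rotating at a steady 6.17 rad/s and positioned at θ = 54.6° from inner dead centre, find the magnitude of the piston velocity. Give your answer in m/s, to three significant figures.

ω = 6.17 rad/s
For an in-line slider-crank, x = r cosθ + √(L² − r² sin²θ), so v = −rω sinθ·[1 + r cosθ/√(L² − r² sin²θ)].
With r = 0.0467 m, L = 0.1648 m, θ = 54.6°: √(L² − r² sin²θ) = 0.16034 m.
v = −0.0467·6.17·0.81513·[1 + 0.0467·0.57928/0.16034] = -0.2745 m/s.
|v| = 0.2745 m/s.

0.274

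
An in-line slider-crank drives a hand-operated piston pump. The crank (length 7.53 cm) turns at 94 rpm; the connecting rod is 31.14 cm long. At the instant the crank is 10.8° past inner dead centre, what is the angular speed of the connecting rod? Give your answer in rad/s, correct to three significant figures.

2.34

ω = 9.844 rad/s (converted from 94 rpm).
The rod makes angle φ with the slider axis where L sinφ = r sinθ; differentiating, L cosφ·φ̇ = r ω cosθ.
L cosφ = √(L² − r² sin²θ) = 0.31108 m.
|ω_rod| = r ω |cosθ| / √(L² − r² sin²θ) = 0.0753·9.844·0.98229/0.31108 = 2.3405 rad/s.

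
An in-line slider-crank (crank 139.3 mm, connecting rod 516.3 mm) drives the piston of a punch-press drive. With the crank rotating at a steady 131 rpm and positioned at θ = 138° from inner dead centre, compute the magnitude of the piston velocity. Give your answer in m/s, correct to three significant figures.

ω = 2π·131/60 = 13.72 rad/s
For an in-line slider-crank, x = r cosθ + √(L² − r² sin²θ), so v = −rω sinθ·[1 + r cosθ/√(L² − r² sin²θ)].
With r = 0.1393 m, L = 0.5163 m, θ = 138°: √(L² − r² sin²θ) = 0.50782 m.
v = −0.1393·13.72·0.66913·[1 + 0.1393·-0.74314/0.50782] = -1.018 m/s.
|v| = 1.018 m/s.

1.02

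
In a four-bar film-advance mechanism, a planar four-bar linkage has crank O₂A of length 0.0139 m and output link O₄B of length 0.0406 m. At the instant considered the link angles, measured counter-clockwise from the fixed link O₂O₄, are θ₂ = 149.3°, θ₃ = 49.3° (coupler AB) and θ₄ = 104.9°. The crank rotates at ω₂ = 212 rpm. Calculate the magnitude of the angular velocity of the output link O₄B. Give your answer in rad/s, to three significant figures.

9.07

ω₂ = 22.2 rad/s (from 212 rpm).
Differentiating the loop-closure r₂e^{iθ₂}+r₃e^{iθ₃}=r₁+r₄e^{iθ₄} gives r₂ω₂e^{iθ₂}+r₃ω₃e^{iθ₃}=r₄ω₄e^{iθ₄}.
Eliminating the other unknown: ω₄ = r₂ω₂ sin(θ₂−θ₃) / [r₄ sin(θ₄−θ₃)].
Numerator sine = +0.98481; denominator sine = +0.82511.
Result = 0.0139·22.2·(+0.98481) / (0.0406·(+0.82511)) = +9.0717 rad/s; magnitude 9.0717 rad/s.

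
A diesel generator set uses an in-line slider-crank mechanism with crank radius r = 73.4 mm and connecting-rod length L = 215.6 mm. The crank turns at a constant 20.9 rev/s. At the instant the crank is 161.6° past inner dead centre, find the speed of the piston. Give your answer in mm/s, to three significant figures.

ω = 2π·20.9 = 131.3 rad/s
For an in-line slider-crank, x = r cosθ + √(L² − r² sin²θ), so v = −rω sinθ·[1 + r cosθ/√(L² − r² sin²θ)].
With r = 0.0734 m, L = 0.2156 m, θ = 161.6°: √(L² − r² sin²θ) = 0.21435 m.
v = −0.0734·131.3·0.31565·[1 + 0.0734·-0.94888/0.21435] = -2.0539 m/s.
|v| = 2.0539 m/s = 2053.9 mm/s.

2050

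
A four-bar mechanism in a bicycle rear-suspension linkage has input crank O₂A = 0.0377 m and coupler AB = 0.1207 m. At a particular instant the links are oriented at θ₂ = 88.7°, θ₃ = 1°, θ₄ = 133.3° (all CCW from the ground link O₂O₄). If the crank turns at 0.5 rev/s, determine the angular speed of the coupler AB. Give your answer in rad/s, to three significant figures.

ω₂ = 3.142 rad/s (from 0.5 rev/s).
Differentiating the loop-closure r₂e^{iθ₂}+r₃e^{iθ₃}=r₁+r₄e^{iθ₄} gives r₂ω₂e^{iθ₂}+r₃ω₃e^{iθ₃}=r₄ω₄e^{iθ₄}.
Eliminating the other unknown: ω₃ = r₂ω₂ sin(θ₄−θ₂) / [r₃ sin(θ₃−θ₄)].
Numerator sine = +0.70215; denominator sine = -0.73963.
Result = 0.0377·3.142·(+0.70215) / (0.1207·(-0.73963)) = -0.93154 rad/s; magnitude 0.93154 rad/s.

0.932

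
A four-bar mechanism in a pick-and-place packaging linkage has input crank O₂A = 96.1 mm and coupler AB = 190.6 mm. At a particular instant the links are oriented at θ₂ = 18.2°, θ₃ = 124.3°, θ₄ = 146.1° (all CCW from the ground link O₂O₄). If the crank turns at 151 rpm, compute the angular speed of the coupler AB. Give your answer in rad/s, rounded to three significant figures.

16.9

ω₂ = 15.81 rad/s (from 151 rpm).
Differentiating the loop-closure r₂e^{iθ₂}+r₃e^{iθ₃}=r₁+r₄e^{iθ₄} gives r₂ω₂e^{iθ₂}+r₃ω₃e^{iθ₃}=r₄ω₄e^{iθ₄}.
Eliminating the other unknown: ω₃ = r₂ω₂ sin(θ₄−θ₂) / [r₃ sin(θ₃−θ₄)].
Numerator sine = +0.78908; denominator sine = -0.37137.
Result = 0.0961·15.81·(+0.78908) / (0.1906·(-0.37137)) = -16.94 rad/s; magnitude 16.94 rad/s.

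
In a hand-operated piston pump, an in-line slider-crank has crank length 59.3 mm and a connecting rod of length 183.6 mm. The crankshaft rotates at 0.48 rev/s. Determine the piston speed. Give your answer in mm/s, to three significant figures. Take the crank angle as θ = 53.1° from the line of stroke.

ω = 2π·0.48 = 3.016 rad/s
For an in-line slider-crank, x = r cosθ + √(L² − r² sin²θ), so v = −rω sinθ·[1 + r cosθ/√(L² − r² sin²θ)].
With r = 0.0593 m, L = 0.1836 m, θ = 53.1°: √(L² − r² sin²θ) = 0.17737 m.
v = −0.0593·3.016·0.79968·[1 + 0.0593·0.60042/0.17737] = -0.17173 m/s.
|v| = 0.17173 m/s = 171.73 mm/s.

172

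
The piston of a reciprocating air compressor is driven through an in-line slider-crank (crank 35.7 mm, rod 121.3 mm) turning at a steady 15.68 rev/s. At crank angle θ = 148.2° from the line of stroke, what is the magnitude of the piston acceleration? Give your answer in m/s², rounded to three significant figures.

247

ω = 2π·15.7 = 98.52 rad/s
x(θ) = r cosθ + √(L² − r² sin²θ); with ω constant, a = ω²·d²x/dθ².
d²x/dθ² = −r cosθ − r²(cos2θ)/√u − r⁴ sin²2θ/(4u^{3/2}),  u = L² − r² sin²θ = 0.0143598 m².
Substituting r = 0.0357 m, L = 0.1213 m, θ = 148.2°: d²x/dθ² = +0.025423 m.
a = ω²·d²x/dθ² = (98.52)²·(+0.025423) = +246.76 m/s²;  |a| = 246.76 m/s².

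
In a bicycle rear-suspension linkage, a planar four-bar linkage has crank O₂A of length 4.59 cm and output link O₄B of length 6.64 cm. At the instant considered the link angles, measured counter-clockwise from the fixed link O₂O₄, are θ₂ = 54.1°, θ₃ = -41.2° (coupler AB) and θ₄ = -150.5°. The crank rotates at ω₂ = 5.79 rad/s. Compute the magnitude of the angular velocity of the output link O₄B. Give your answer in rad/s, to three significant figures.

4.22

ω₂ = 5.79 rad/s
Differentiating the loop-closure r₂e^{iθ₂}+r₃e^{iθ₃}=r₁+r₄e^{iθ₄} gives r₂ω₂e^{iθ₂}+r₃ω₃e^{iθ₃}=r₄ω₄e^{iθ₄}.
Eliminating the other unknown: ω₄ = r₂ω₂ sin(θ₂−θ₃) / [r₄ sin(θ₄−θ₃)].
Numerator sine = +0.99572; denominator sine = -0.94380.
Result = 0.0459·5.79·(+0.99572) / (0.0664·(-0.94380)) = -4.2226 rad/s; magnitude 4.2226 rad/s.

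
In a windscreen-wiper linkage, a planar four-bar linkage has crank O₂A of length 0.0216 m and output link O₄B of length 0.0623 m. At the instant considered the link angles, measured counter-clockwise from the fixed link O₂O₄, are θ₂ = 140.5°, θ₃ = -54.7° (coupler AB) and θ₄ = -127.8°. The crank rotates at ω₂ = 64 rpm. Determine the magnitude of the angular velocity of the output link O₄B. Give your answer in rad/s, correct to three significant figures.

0.637

ω₂ = 6.702 rad/s (from 64 rpm).
Differentiating the loop-closure r₂e^{iθ₂}+r₃e^{iθ₃}=r₁+r₄e^{iθ₄} gives r₂ω₂e^{iθ₂}+r₃ω₃e^{iθ₃}=r₄ω₄e^{iθ₄}.
Eliminating the other unknown: ω₄ = r₂ω₂ sin(θ₂−θ₃) / [r₄ sin(θ₄−θ₃)].
Numerator sine = -0.26219; denominator sine = -0.95681.
Result = 0.0216·6.702·(-0.26219) / (0.0623·(-0.95681)) = +0.63674 rad/s; magnitude 0.63674 rad/s.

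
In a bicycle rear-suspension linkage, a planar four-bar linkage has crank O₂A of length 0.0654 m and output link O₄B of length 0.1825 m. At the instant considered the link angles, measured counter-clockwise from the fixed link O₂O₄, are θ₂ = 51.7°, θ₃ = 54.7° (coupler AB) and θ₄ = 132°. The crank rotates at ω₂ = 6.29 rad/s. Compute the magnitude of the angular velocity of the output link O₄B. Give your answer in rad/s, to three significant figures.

0.121

ω₂ = 6.29 rad/s
Differentiating the loop-closure r₂e^{iθ₂}+r₃e^{iθ₃}=r₁+r₄e^{iθ₄} gives r₂ω₂e^{iθ₂}+r₃ω₃e^{iθ₃}=r₄ω₄e^{iθ₄}.
Eliminating the other unknown: ω₄ = r₂ω₂ sin(θ₂−θ₃) / [r₄ sin(θ₄−θ₃)].
Numerator sine = -0.05234; denominator sine = +0.97553.
Result = 0.0654·6.29·(-0.05234) / (0.1825·(+0.97553)) = -0.12093 rad/s; magnitude 0.12093 rad/s.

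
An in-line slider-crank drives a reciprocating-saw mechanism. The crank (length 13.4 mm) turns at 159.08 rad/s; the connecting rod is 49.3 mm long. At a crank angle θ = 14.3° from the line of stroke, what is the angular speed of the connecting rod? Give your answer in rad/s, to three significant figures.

ω = 159.1 rad/s
The rod makes angle φ with the slider axis where L sinφ = r sinθ; differentiating, L cosφ·φ̇ = r ω cosθ.
L cosφ = √(L² − r² sin²θ) = 0.049189 m.
|ω_rod| = r ω |cosθ| / √(L² − r² sin²θ) = 0.0134·159.1·0.96902/0.049189 = 41.994 rad/s.

42.0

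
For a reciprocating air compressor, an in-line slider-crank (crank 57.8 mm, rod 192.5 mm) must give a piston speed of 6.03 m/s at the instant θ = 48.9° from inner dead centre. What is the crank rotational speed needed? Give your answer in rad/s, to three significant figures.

For an in-line slider-crank, |v_piston| = rω|sinθ|·[1 + r cosθ/√(L² − r² sin²θ)].
With r = 0.0578 m, L = 0.1925 m, θ = 48.9°: the bracketed kinematic factor |dx/dθ| = 0.052382 m.
ω = v/|dx/dθ| = 6.03/0.052382 = 115.12 rad/s.

115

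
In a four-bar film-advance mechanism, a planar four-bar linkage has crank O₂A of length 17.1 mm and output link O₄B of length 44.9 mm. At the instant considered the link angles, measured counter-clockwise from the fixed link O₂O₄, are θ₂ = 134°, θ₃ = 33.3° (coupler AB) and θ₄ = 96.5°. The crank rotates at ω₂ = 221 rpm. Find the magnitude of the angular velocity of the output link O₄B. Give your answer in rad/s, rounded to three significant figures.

ω₂ = 23.14 rad/s (from 221 rpm).
Differentiating the loop-closure r₂e^{iθ₂}+r₃e^{iθ₃}=r₁+r₄e^{iθ₄} gives r₂ω₂e^{iθ₂}+r₃ω₃e^{iθ₃}=r₄ω₄e^{iθ₄}.
Eliminating the other unknown: ω₄ = r₂ω₂ sin(θ₂−θ₃) / [r₄ sin(θ₄−θ₃)].
Numerator sine = +0.98261; denominator sine = +0.89259.
Result = 0.0171·23.14·(+0.98261) / (0.0449·(+0.89259)) = +9.7029 rad/s; magnitude 9.7029 rad/s.

9.70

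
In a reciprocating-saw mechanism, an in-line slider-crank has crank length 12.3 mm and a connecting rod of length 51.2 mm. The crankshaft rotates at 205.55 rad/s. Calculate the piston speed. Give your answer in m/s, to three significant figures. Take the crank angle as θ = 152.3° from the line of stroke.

0.924

ω = 205.6 rad/s
For an in-line slider-crank, x = r cosθ + √(L² − r² sin²θ), so v = −rω sinθ·[1 + r cosθ/√(L² − r² sin²θ)].
With r = 0.0123 m, L = 0.0512 m, θ = 152.3°: √(L² − r² sin²θ) = 0.05088 m.
v = −0.0123·205.6·0.46484·[1 + 0.0123·-0.88539/0.05088] = -0.92369 m/s.
|v| = 0.92369 m/s.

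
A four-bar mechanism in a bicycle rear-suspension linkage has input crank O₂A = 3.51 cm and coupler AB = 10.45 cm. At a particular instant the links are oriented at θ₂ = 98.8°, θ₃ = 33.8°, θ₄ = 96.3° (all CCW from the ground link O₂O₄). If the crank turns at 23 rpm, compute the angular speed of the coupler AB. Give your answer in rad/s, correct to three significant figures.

ω₂ = 2.409 rad/s (from 23 rpm).
Differentiating the loop-closure r₂e^{iθ₂}+r₃e^{iθ₃}=r₁+r₄e^{iθ₄} gives r₂ω₂e^{iθ₂}+r₃ω₃e^{iθ₃}=r₄ω₄e^{iθ₄}.
Eliminating the other unknown: ω₃ = r₂ω₂ sin(θ₄−θ₂) / [r₃ sin(θ₃−θ₄)].
Numerator sine = -0.04362; denominator sine = -0.88701.
Result = 0.0351·2.409·(-0.04362) / (0.1045·(-0.88701)) = +0.039783 rad/s; magnitude 0.039783 rad/s.

0.0398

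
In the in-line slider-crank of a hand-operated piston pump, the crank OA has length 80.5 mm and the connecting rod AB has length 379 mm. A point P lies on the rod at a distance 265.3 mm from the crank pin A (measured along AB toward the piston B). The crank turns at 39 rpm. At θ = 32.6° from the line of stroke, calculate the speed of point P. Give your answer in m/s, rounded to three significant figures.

ω = 4.084 rad/s.  Crank-pin speed |V_A| = rω = 0.32877 m/s, perpendicular to OA.
Rod angle: sinφ = −(r/L) sinθ ⇒ φ = -6.571°; ω_rod = −rω cosθ/√(L²−r²sin²θ) = -0.73563 rad/s.
V_P = V_A + ω_rod × AP, with AP = 0.2653 m along the rod.
Components: V_Px = −rω sinθ − a·ω_rod·sinφ = -0.19946 m/s;  V_Py = rω cosθ + a·ω_rod·cosφ = +0.083091 m/s.
|V_P| = √(V_Px² + V_Py²) = 0.21608 m/s.

0.216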